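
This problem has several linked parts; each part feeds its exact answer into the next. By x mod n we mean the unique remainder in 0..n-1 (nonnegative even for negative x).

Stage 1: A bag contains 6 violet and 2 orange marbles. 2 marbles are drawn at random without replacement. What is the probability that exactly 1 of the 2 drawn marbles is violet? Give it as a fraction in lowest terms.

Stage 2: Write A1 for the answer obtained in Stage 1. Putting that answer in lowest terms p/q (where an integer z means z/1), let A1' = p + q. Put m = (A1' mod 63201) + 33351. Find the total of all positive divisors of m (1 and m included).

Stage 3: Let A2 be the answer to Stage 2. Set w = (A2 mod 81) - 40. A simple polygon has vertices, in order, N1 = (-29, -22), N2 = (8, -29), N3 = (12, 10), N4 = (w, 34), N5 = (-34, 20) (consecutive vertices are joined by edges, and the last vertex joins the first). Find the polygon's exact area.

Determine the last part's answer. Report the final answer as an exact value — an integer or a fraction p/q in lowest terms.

Stage 1: total draws C(8,2) = 28; favorable C(6,1)*C(2,1) = 12; P = 3/7; answer 3/7
Stage 2: A1 = 3/7; threaded value p + q = 10; m = 33361; 33361 = 73 * 457; sigma = (1 + 73) * (1 + 457) = 74 * 458 = 33892; answer 33892
Stage 3: A2 = 33892; w = -6; cross terms: (-29*-29 - 8*-22)=1017, (8*10 - 12*-29)=428, (12*34 - -6*10)=468, (-6*20 - -34*34)=1036, (-34*-22 - -29*20)=1328; twice the area = |4277| = 4277; area = 4277/2; answer 4277/2

4277/2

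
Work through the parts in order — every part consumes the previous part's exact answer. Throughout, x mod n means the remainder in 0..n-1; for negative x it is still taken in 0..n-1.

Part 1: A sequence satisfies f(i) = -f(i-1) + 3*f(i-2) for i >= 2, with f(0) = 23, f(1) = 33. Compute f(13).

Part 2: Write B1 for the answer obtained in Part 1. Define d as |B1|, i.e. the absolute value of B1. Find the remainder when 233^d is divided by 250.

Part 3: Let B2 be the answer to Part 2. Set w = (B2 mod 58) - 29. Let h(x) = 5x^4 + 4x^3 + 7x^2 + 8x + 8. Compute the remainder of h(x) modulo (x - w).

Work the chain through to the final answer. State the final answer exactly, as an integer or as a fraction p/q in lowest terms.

Part 1: f(2) = -1*(33) + 3*(23) = 36; iterating: f(2)=36, f(3)=63, f(4)=45, f(5)=144, f(6)=-9, f(7)=441, f(8)=-468, f(9)=1791, f(10)=-3195, f(11)=8568, f(12)=-18153, f(13)=43857; answer 43857
Part 2: B1 = 43857; d = 43857; squarings mod 250: 233^1=233, 233^2=39, 233^4=21, 233^8=191, 233^16=231, 233^32=111, 233^64=71, 233^128=41, 233^256=181, 233^512=11, 233^1024=121, 233^2048=141, 233^4096=131, 233^8192=161, 233^16384=171, 233^32768=241; 233^43857 = 233^1 * 233^16 * 233^64 * 233^256 * 233^512 * 233^2048 * 233^8192 * 233^32768 = 173 (mod 250); answer 173
Part 3: B2 = 173; w = 28; remainder = value at the root: 5*(28)^4 + 4*(28)^3 + 7*(28)^2 + 8*(28)^1 + 8 = (3073280) + (87808) + (5488) + (224) + (8) = 3166808; answer 3166808

3166808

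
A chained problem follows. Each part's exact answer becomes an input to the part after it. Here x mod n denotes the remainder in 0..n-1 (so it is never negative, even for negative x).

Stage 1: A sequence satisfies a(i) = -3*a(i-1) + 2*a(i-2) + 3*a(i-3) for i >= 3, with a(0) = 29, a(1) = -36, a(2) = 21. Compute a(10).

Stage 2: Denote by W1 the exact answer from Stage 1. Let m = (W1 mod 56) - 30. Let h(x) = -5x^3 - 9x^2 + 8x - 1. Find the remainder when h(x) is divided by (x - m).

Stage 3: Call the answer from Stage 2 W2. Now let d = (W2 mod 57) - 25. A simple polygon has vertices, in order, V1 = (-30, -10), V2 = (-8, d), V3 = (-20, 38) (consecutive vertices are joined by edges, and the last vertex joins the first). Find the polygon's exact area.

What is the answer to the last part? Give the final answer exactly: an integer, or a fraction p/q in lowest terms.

Stage 1: a(3) = -3*(21) + 2*(-36) + 3*(29) = -48; iterating: a(3)=-48, a(4)=78, a(5)=-267, a(6)=813, a(7)=-2739, a(8)=9042, a(9)=-30165, a(10)=100362; answer 100362
Stage 2: W1 = 100362; m = -20; remainder = value at the root: -5*(-20)^3 - 9*(-20)^2 + 8*(-20)^1 - 1 = (40000) + (-3600) + (-160) + (-1) = 36239; answer 36239
Stage 3: W2 = 36239; d = 19; cross terms: (-30*19 - -8*-10)=-650, (-8*38 - -20*19)=76, (-20*-10 - -30*38)=1340; twice the area = |766| = 766; area = 383; answer 383

383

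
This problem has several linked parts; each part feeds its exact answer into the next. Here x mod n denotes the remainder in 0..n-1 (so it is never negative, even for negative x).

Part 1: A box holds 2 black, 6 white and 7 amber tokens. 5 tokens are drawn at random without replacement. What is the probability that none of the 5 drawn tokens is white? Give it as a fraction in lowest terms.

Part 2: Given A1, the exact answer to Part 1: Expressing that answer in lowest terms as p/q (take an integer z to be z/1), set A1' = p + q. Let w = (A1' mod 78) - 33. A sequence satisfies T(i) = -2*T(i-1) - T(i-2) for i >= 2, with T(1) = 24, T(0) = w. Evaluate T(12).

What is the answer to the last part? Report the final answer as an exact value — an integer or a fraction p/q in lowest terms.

-706

Part 1: total draws C(15,5) = 3003; favorable C(9,5) = 126; P = 6/143; answer 6/143
Part 2: A1 = 6/143; threaded value p + q = 149; w = 38; T(2) = -2*(24) - 1*(38) = -86; iterating: T(2)=-86, T(3)=148, T(4)=-210, T(5)=272, T(6)=-334, T(7)=396, T(8)=-458, T(9)=520, T(10)=-582, T(11)=644, T(12)=-706; answer -706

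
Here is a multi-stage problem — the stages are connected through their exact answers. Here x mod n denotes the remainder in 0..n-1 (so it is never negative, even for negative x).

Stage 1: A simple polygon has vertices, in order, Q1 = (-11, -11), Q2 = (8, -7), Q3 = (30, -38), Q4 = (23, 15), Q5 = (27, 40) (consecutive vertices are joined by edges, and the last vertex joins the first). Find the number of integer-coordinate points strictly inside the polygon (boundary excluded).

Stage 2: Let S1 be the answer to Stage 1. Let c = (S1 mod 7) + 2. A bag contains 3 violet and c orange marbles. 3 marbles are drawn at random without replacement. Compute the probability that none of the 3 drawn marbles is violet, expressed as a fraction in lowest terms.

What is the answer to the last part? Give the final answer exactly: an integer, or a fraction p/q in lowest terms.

Stage 1: cross terms: (-11*-7 - 8*-11)=165, (8*-38 - 30*-7)=-94, (30*15 - 23*-38)=1324, (23*40 - 27*15)=515, (27*-11 - -11*40)=143; twice the area = |2053| = 2053; area = 2053/2; boundary points = 1 + 1 + 1 + 1 + 1 = 5; strictly interior points = area - boundary/2 + 1 = 1025; answer 1025
Stage 2: S1 = 1025; c = 5; total draws C(8,3) = 56; favorable C(5,3) = 10; P = 5/28; answer 5/28

5/28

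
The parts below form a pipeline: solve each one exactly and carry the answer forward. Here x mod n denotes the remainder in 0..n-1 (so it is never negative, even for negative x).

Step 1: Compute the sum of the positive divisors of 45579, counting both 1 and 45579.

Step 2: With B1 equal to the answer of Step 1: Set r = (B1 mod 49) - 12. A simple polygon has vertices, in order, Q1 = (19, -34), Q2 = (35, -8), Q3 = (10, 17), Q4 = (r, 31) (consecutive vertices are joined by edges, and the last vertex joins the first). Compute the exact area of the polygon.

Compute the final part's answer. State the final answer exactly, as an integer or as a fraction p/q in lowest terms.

Step 1: 45579 = 3 * 15193; sigma = (1 + 3) * (1 + 15193) = 4 * 15194 = 60776; answer 60776
Step 2: B1 = 60776; r = 4; cross terms: (19*-8 - 35*-34)=1038, (35*17 - 10*-8)=675, (10*31 - 4*17)=242, (4*-34 - 19*31)=-725; twice the area = |1230| = 1230; area = 615; answer 615

615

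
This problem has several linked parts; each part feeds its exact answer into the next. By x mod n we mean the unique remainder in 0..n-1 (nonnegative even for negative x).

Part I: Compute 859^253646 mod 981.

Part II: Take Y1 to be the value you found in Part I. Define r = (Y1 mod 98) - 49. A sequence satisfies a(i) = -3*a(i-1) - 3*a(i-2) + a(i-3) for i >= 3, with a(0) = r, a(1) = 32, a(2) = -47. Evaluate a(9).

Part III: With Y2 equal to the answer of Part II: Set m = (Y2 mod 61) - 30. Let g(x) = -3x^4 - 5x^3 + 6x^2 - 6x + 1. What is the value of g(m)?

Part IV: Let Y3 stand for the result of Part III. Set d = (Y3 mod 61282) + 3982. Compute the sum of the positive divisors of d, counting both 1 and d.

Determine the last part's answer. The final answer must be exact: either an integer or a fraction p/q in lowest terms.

Part I: squarings mod 981: 859^1=859, 859^2=169, 859^4=112, 859^8=772, 859^16=517, 859^32=457, 859^64=877, 859^128=25, 859^256=625, 859^512=187, 859^1024=634, 859^2048=727, 859^4096=751, 859^8192=907, 859^16384=571, 859^32768=349, 859^65536=157, 859^131072=124; 859^253646 = 859^2 * 859^4 * 859^8 * 859^64 * 859^128 * 859^512 * 859^1024 * 859^2048 * 859^4096 * 859^16384 * 859^32768 * 859^65536 * 859^131072 = 754 (mod 981); answer 754
Part II: Y1 = 754; r = 19; a(3) = -3*(-47) - 3*(32) + 1*(19) = 64; iterating: a(3)=64, a(4)=-19, a(5)=-182, a(6)=667, a(7)=-1474, a(8)=2239, a(9)=-1628; answer -1628
Part III: Y2 = -1628; m = -11; -3*(-11)^4 - 5*(-11)^3 + 6*(-11)^2 - 6*(-11)^1 + 1 = (-43923) + (6655) + (726) + (66) + (1) = -36475; answer -36475
Part IV: Y3 = -36475; d = 28789; 28789 is prime, so its only divisors are 1 and 28789; sigma = 1 + 28789 = 28790; answer 28790

28790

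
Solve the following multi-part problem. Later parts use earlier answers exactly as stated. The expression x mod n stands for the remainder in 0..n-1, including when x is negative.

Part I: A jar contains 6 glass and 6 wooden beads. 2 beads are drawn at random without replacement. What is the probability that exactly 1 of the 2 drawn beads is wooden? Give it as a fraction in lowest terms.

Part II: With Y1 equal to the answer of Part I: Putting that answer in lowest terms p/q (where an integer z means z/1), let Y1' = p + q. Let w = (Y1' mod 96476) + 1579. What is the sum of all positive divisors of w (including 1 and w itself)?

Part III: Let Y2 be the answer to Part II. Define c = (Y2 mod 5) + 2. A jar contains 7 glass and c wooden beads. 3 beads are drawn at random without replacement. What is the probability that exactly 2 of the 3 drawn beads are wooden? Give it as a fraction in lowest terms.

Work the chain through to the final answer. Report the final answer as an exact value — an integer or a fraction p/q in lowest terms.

1/12

Part I: total draws C(12,2) = 66; favorable C(6,1)*C(6,1) = 36; P = 6/11; answer 6/11
Part II: Y1 = 6/11; threaded value p + q = 17; w = 1596; 1596 = 2^2 * 3 * 7 * 19; sigma = (1 + 2 + 4) * (1 + 3) * (1 + 7) * (1 + 19) = 7 * 4 * 8 * 20 = 4480; answer 4480
Part III: Y2 = 4480; c = 2; total draws C(9,3) = 84; favorable C(2,2)*C(7,1) = 7; P = 1/12; answer 1/12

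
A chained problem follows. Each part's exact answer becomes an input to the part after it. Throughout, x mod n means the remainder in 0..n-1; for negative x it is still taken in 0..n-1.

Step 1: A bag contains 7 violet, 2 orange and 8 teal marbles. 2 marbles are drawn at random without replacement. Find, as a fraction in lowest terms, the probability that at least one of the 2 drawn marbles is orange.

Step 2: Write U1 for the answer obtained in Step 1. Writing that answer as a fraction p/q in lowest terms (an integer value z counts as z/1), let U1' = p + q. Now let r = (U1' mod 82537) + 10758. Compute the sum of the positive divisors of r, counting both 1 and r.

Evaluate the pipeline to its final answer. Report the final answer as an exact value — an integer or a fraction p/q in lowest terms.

14880

Step 1: total draws C(17,2) = 136; complement C(15,2) = 105; favorable 136 - 105 = 31; P = 31/136; answer 31/136
Step 2: U1 = 31/136; threaded value p + q = 167; r = 10925; 10925 = 5^2 * 19 * 23; sigma = (1 + 5 + 25) * (1 + 19) * (1 + 23) = 31 * 20 * 24 = 14880; answer 14880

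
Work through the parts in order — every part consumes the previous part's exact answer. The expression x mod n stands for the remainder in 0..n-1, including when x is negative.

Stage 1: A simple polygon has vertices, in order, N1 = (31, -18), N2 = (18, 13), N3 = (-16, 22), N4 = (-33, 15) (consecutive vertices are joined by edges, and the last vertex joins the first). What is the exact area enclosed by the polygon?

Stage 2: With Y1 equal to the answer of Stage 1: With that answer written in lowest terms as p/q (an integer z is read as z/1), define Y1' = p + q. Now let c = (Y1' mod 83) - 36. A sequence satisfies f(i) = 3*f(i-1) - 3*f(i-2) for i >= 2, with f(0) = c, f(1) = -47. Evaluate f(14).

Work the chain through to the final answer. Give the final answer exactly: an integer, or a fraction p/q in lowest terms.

Stage 1: cross terms: (31*13 - 18*-18)=727, (18*22 - -16*13)=604, (-16*15 - -33*22)=486, (-33*-18 - 31*15)=129; twice the area = |1946| = 1946; area = 973; answer 973
Stage 2: Y1 = 973; threaded value p + q = 974; c = 25; f(2) = 3*(-47) - 3*(25) = -216; iterating: f(2)=-216, f(3)=-507, f(4)=-873, f(5)=-1098, f(6)=-675, f(7)=1269, f(8)=5832, f(9)=13689, f(10)=23571, f(11)=29646, f(12)=18225, f(13)=-34263, f(14)=-157464; answer -157464

-157464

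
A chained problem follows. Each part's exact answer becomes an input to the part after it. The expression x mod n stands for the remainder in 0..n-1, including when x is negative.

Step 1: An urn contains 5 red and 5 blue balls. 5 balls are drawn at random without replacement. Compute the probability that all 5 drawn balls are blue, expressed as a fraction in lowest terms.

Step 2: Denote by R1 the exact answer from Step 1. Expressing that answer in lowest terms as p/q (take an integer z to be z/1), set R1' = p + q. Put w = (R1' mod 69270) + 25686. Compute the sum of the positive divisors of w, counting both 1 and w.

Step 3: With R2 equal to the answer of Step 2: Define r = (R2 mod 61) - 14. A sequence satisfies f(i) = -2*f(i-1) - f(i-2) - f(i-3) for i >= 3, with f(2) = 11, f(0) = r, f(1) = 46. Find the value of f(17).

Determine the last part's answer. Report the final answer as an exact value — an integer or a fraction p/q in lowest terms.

-100749

Step 1: total draws C(10,5) = 252; favorable C(5,5) = 1; P = 1/252; answer 1/252
Step 2: R1 = 1/252; threaded value p + q = 253; w = 25939; 25939 is prime, so its only divisors are 1 and 25939; sigma = 1 + 25939 = 25940; answer 25940
Step 3: R2 = 25940; r = 1; f(3) = -2*(11) - 1*(46) - 1*(1) = -69; iterating: f(3)=-69, f(4)=81, f(5)=-104, f(6)=196, f(7)=-369, f(8)=646, f(9)=-1119, f(10)=1961, f(11)=-3449, f(12)=6056, f(13)=-10624, f(14)=18641, f(15)=-32714, f(16)=57411, f(17)=-100749; answer -100749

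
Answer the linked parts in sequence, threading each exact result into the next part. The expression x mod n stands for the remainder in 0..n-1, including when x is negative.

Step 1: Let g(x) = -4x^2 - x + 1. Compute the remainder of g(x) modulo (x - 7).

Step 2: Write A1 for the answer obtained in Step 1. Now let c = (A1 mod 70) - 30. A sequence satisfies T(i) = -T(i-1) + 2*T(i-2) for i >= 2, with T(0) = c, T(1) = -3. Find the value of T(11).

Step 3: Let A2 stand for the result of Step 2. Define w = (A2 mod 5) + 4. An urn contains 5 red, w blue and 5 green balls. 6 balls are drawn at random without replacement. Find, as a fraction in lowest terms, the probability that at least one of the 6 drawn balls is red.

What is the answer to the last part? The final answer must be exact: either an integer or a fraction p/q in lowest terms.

139/143

Step 1: remainder = value at the root: -4*(7)^2 - 1*(7)^1 + 1 = (-196) + (-7) + (1) = -202; answer -202
Step 2: A1 = -202; c = -22; T(2) = -1*(-3) + 2*(-22) = -41; iterating: T(2)=-41, T(3)=35, T(4)=-117, T(5)=187, T(6)=-421, T(7)=795, T(8)=-1637, T(9)=3227, T(10)=-6501, T(11)=12955; answer 12955
Step 3: A2 = 12955; w = 4; total draws C(14,6) = 3003; complement C(9,6) = 84; favorable 3003 - 84 = 2919; P = 139/143; answer 139/143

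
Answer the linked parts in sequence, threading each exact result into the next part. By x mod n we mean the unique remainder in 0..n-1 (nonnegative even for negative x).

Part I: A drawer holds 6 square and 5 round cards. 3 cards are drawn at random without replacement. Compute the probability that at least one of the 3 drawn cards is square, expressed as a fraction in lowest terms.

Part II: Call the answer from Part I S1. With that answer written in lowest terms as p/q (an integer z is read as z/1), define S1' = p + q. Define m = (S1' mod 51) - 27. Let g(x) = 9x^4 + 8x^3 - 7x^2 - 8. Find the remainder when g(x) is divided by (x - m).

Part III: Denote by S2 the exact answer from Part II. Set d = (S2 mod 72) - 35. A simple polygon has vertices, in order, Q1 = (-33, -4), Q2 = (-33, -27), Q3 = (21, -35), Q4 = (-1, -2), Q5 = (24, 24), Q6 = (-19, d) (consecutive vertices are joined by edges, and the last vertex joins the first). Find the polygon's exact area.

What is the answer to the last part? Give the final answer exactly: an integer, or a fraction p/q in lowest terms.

4841/2

Part I: total draws C(11,3) = 165; complement C(5,3) = 10; favorable 165 - 10 = 155; P = 31/33; answer 31/33
Part II: S1 = 31/33; threaded value p + q = 64; m = -14; remainder = value at the root: 9*(-14)^4 + 8*(-14)^3 - 7*(-14)^2 - 8 = (345744) + (-21952) + (-1372) + (-8) = 322412; answer 322412
Part III: S2 = 322412; d = 33; cross terms: (-33*-27 - -33*-4)=759, (-33*-35 - 21*-27)=1722, (21*-2 - -1*-35)=-77, (-1*24 - 24*-2)=24, (24*33 - -19*24)=1248, (-19*-4 - -33*33)=1165; twice the area = |4841| = 4841; area = 4841/2; answer 4841/2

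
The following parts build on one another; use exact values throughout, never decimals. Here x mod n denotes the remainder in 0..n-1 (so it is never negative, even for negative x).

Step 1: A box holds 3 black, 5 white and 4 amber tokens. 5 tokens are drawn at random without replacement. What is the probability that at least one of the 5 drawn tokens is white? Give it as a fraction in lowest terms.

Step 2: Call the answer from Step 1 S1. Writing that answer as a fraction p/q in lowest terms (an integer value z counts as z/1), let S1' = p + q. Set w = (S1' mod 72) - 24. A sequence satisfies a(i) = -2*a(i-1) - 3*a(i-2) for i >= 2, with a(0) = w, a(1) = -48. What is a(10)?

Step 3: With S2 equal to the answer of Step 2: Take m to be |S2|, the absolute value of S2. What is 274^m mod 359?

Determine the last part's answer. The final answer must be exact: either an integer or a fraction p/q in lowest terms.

19

Step 1: total draws C(12,5) = 792; complement C(7,5) = 21; favorable 792 - 21 = 771; P = 257/264; answer 257/264
Step 2: S1 = 257/264; threaded value p + q = 521; w = -7; a(2) = -2*(-48) - 3*(-7) = 117; iterating: a(2)=117, a(3)=-90, a(4)=-171, a(5)=612, a(6)=-711, a(7)=-414, a(8)=2961, a(9)=-4680, a(10)=477; answer 477
Step 3: S2 = 477; m = 477; squarings mod 359: 274^1=274, 274^2=45, 274^4=230, 274^8=127, 274^16=333, 274^32=317, 274^64=328, 274^128=243, 274^256=173; 274^477 = 274^1 * 274^4 * 274^8 * 274^16 * 274^64 * 274^128 * 274^256 = 19 (mod 359); answer 19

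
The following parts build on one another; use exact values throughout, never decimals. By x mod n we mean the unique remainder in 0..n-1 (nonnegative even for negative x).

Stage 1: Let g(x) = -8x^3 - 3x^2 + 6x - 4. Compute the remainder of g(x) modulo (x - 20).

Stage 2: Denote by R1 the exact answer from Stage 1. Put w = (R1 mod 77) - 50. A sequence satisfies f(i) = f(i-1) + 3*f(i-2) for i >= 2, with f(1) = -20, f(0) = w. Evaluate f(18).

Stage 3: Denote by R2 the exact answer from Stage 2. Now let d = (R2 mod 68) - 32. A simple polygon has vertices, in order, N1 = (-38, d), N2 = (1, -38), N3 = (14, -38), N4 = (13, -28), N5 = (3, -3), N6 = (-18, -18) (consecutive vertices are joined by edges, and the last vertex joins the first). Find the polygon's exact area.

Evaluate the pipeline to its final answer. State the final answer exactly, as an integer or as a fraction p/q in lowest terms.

Stage 1: remainder = value at the root: -8*(20)^3 - 3*(20)^2 + 6*(20)^1 - 4 = (-64000) + (-1200) + (120) + (-4) = -65084; answer -65084
Stage 2: R1 = -65084; w = 8; f(2) = 1*(-20) + 3*(8) = 4; iterating: f(2)=4, f(3)=-56, f(4)=-44, f(5)=-212, f(6)=-344, f(7)=-980, f(8)=-2012, f(9)=-4952, f(10)=-10988, f(11)=-25844, f(12)=-58808, f(13)=-136340, f(14)=-312764, f(15)=-721784, f(16)=-1660076, f(17)=-3825428, f(18)=-8805656; answer -8805656
Stage 3: R2 = -8805656; d = -28; cross terms: (-38*-38 - 1*-28)=1472, (1*-38 - 14*-38)=494, (14*-28 - 13*-38)=102, (13*-3 - 3*-28)=45, (3*-18 - -18*-3)=-108, (-18*-28 - -38*-18)=-180; twice the area = |1825| = 1825; area = 1825/2; answer 1825/2

1825/2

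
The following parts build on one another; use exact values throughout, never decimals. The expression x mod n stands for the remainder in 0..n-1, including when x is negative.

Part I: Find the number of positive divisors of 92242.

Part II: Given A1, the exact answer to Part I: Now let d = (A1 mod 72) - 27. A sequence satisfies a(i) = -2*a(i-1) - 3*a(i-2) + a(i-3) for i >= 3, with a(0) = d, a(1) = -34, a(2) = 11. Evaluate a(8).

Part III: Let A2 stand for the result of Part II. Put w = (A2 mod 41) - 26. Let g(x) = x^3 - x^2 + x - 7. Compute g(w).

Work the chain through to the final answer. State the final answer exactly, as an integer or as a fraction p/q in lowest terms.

-6

Part I: 92242 = 2 * 17 * 2713; number of divisors = (1+1) * (1+1) * (1+1) = 8; answer 8
Part II: A1 = 8; d = -19; a(3) = -2*(11) - 3*(-34) + 1*(-19) = 61; iterating: a(3)=61, a(4)=-189, a(5)=206, a(6)=216, a(7)=-1239, a(8)=2036; answer 2036
Part III: A2 = 2036; w = 1; 1*(1)^3 - 1*(1)^2 + 1*(1)^1 - 7 = (1) + (-1) + (1) + (-7) = -6; answer -6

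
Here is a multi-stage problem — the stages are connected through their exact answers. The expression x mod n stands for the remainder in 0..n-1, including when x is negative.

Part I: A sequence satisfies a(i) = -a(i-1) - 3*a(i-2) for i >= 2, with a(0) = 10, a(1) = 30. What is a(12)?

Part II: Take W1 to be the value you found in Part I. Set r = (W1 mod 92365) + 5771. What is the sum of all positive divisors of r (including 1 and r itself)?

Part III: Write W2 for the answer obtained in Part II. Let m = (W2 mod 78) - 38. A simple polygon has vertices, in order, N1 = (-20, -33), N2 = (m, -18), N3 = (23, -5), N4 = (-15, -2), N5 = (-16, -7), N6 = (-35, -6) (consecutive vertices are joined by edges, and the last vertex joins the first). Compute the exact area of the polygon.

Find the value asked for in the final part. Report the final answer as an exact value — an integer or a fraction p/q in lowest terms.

Part I: a(2) = -1*(30) - 3*(10) = -60; iterating: a(2)=-60, a(3)=-30, a(4)=210, a(5)=-120, a(6)=-510, a(7)=870, a(8)=660, a(9)=-3270, a(10)=1290, a(11)=8520, a(12)=-12390; answer -12390
Part II: W1 = -12390; r = 85746; 85746 = 2 * 3 * 31 * 461; sigma = (1 + 2) * (1 + 3) * (1 + 31) * (1 + 461) = 3 * 4 * 32 * 462 = 177408; answer 177408
Part III: W2 = 177408; m = -2; cross terms: (-20*-18 - -2*-33)=294, (-2*-5 - 23*-18)=424, (23*-2 - -15*-5)=-121, (-15*-7 - -16*-2)=73, (-16*-6 - -35*-7)=-149, (-35*-33 - -20*-6)=1035; twice the area = |1556| = 1556; area = 778; answer 778

778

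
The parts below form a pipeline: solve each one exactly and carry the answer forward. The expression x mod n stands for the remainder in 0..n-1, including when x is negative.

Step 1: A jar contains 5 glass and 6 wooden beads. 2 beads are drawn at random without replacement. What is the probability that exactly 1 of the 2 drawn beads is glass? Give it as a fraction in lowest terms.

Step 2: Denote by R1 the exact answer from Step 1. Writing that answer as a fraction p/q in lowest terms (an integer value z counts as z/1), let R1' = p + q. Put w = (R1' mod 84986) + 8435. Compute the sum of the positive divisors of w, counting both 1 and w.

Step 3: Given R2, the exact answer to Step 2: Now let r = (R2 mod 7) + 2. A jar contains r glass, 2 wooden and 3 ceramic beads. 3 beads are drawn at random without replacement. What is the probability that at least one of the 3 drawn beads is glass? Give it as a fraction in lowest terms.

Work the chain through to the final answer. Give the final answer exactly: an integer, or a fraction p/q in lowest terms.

Step 1: total draws C(11,2) = 55; favorable C(5,1)*C(6,1) = 30; P = 6/11; answer 6/11
Step 2: R1 = 6/11; threaded value p + q = 17; w = 8452; 8452 = 2^2 * 2113; sigma = (1 + 2 + 4) * (1 + 2113) = 7 * 2114 = 14798; answer 14798
Step 3: R2 = 14798; r = 2; total draws C(7,3) = 35; complement C(5,3) = 10; favorable 35 - 10 = 25; P = 5/7; answer 5/7

5/7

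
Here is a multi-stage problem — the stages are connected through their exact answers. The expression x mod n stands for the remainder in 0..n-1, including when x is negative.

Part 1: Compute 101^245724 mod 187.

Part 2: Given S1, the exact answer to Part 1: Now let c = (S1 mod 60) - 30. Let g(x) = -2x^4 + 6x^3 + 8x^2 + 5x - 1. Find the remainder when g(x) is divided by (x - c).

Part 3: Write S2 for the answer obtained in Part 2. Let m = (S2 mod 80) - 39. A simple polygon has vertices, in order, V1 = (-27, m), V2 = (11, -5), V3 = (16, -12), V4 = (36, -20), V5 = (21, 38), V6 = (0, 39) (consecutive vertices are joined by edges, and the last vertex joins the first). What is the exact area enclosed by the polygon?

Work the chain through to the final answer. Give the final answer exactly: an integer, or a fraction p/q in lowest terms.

2021

Part 1: squarings mod 187: 101^1=101, 101^2=103, 101^4=137, 101^8=69, 101^16=86, 101^32=103, 101^64=137, 101^128=69, 101^256=86, 101^512=103, 101^1024=137, 101^2048=69, 101^4096=86, 101^8192=103, 101^16384=137, 101^32768=69, 101^65536=86, 101^131072=103; 101^245724 = 101^4 * 101^8 * 101^16 * 101^64 * 101^128 * 101^256 * 101^512 * 101^1024 * 101^2048 * 101^4096 * 101^8192 * 101^32768 * 101^65536 * 101^131072 = 137 (mod 187); answer 137
Part 2: S1 = 137; c = -13; remainder = value at the root: -2*(-13)^4 + 6*(-13)^3 + 8*(-13)^2 + 5*(-13)^1 - 1 = (-57122) + (-13182) + (1352) + (-65) + (-1) = -69018; answer -69018
Part 3: S2 = -69018; m = -17; cross terms: (-27*-5 - 11*-17)=322, (11*-12 - 16*-5)=-52, (16*-20 - 36*-12)=112, (36*38 - 21*-20)=1788, (21*39 - 0*38)=819, (0*-17 - -27*39)=1053; twice the area = |4042| = 4042; area = 2021; answer 2021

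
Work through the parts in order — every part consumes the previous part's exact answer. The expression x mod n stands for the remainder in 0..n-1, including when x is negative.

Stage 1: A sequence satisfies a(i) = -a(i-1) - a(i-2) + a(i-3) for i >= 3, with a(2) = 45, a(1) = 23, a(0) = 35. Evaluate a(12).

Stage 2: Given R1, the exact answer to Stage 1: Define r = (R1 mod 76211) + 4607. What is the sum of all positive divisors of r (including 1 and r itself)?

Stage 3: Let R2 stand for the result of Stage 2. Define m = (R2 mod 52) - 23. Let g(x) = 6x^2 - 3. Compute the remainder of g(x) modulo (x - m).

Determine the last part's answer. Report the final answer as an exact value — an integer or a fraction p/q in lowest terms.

147

Stage 1: a(3) = -1*(45) - 1*(23) + 1*(35) = -33; iterating: a(3)=-33, a(4)=11, a(5)=67, a(6)=-111, a(7)=55, a(8)=123, a(9)=-289, a(10)=221, a(11)=191, a(12)=-701; answer -701
Stage 2: R1 = -701; r = 80117; 80117 = 113 * 709; sigma = (1 + 113) * (1 + 709) = 114 * 710 = 80940; answer 80940
Stage 3: R2 = 80940; m = 5; remainder = value at the root: 6*(5)^2 - 3 = (150) + (-3) = 147; answer 147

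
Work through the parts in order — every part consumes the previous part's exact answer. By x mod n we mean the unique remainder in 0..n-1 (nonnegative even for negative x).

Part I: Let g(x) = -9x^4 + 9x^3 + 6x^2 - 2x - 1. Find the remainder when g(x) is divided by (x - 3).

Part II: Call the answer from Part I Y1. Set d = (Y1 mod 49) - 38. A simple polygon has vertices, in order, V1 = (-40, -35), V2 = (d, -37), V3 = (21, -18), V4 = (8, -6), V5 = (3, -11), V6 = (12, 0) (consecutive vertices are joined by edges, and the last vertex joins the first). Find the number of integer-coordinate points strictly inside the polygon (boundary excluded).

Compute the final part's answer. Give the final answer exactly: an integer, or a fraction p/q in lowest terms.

639

Part I: remainder = value at the root: -9*(3)^4 + 9*(3)^3 + 6*(3)^2 - 2*(3)^1 - 1 = (-729) + (243) + (54) + (-6) + (-1) = -439; answer -439
Part II: Y1 = -439; d = -36; cross terms: (-40*-37 - -36*-35)=220, (-36*-18 - 21*-37)=1425, (21*-6 - 8*-18)=18, (8*-11 - 3*-6)=-70, (3*0 - 12*-11)=132, (12*-35 - -40*0)=-420; twice the area = |1305| = 1305; area = 1305/2; boundary points = 2 + 19 + 1 + 5 + 1 + 1 = 29; strictly interior points = area - boundary/2 + 1 = 639; answer 639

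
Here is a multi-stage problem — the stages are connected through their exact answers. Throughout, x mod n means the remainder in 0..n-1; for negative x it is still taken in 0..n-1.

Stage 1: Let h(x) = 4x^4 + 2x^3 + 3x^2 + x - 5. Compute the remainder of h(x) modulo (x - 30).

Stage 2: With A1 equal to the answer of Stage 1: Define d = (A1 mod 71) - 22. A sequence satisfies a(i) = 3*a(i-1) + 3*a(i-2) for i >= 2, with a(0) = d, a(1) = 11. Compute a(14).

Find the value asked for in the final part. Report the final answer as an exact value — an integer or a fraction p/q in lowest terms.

982877166

Stage 1: remainder = value at the root: 4*(30)^4 + 2*(30)^3 + 3*(30)^2 + 1*(30)^1 - 5 = (3240000) + (54000) + (2700) + (30) + (-5) = 3296725; answer 3296725
Stage 2: A1 = 3296725; d = 31; a(2) = 3*(11) + 3*(31) = 126; iterating: a(2)=126, a(3)=411, a(4)=1611, a(5)=6066, a(6)=23031, a(7)=87291, a(8)=330966, a(9)=1254771, a(10)=4757211, a(11)=18035946, a(12)=68379471, a(13)=259246251, a(14)=982877166; answer 982877166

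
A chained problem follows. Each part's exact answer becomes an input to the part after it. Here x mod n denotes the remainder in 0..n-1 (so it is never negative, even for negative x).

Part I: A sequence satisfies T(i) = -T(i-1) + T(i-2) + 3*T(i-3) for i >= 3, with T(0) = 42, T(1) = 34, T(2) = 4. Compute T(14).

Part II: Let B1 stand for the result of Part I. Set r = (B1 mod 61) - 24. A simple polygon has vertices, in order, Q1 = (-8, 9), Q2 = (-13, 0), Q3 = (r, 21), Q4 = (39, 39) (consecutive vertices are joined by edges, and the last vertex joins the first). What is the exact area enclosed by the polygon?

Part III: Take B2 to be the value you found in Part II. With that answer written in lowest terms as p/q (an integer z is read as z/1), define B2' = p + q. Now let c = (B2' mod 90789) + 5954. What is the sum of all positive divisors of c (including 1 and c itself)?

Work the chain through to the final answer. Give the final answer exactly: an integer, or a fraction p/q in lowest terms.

Part I: T(3) = -1*(4) + 1*(34) + 3*(42) = 156; iterating: T(3)=156, T(4)=-50, T(5)=218, T(6)=200, T(7)=-132, T(8)=986, T(9)=-518, T(10)=1108, T(11)=1332, T(12)=-1778, T(13)=6434, T(14)=-4216; answer -4216
Part II: B1 = -4216; r = 30; cross terms: (-8*0 - -13*9)=117, (-13*21 - 30*0)=-273, (30*39 - 39*21)=351, (39*9 - -8*39)=663; twice the area = |858| = 858; area = 429; answer 429
Part III: B2 = 429; threaded value p + q = 430; c = 6384; 6384 = 2^4 * 3 * 7 * 19; sigma = (1 + 2 + 4 + 8 + 16) * (1 + 3) * (1 + 7) * (1 + 19) = 31 * 4 * 8 * 20 = 19840; answer 19840

19840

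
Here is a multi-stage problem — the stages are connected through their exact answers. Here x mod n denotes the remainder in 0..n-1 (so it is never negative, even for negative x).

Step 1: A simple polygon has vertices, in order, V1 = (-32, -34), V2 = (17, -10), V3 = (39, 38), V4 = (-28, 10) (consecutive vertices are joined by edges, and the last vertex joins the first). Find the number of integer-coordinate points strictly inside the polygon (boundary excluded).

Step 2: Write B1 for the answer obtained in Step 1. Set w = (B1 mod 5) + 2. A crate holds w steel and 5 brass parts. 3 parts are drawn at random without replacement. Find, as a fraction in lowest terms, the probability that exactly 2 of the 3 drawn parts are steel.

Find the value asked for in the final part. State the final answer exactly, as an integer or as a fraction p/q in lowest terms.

Step 1: cross terms: (-32*-10 - 17*-34)=898, (17*38 - 39*-10)=1036, (39*10 - -28*38)=1454, (-28*-34 - -32*10)=1272; twice the area = |4660| = 4660; area = 2330; boundary points = 1 + 2 + 1 + 4 = 8; strictly interior points = area - boundary/2 + 1 = 2327; answer 2327
Step 2: B1 = 2327; w = 4; total draws C(9,3) = 84; favorable C(4,2)*C(5,1) = 30; P = 5/14; answer 5/14

5/14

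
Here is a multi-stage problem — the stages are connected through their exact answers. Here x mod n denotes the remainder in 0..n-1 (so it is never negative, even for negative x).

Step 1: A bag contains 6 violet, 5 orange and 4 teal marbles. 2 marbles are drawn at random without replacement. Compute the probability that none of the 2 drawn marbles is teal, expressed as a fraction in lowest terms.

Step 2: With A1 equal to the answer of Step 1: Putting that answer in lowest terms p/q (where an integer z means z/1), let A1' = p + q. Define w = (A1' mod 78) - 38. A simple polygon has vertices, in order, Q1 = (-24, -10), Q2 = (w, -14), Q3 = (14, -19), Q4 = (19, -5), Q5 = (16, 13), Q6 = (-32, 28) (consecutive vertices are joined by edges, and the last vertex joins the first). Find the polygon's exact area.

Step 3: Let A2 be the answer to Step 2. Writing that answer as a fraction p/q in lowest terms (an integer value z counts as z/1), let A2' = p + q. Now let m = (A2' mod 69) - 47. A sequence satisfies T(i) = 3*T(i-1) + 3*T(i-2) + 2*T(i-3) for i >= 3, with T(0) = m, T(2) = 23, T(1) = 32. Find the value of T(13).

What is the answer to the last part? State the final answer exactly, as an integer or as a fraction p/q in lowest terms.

Step 1: total draws C(15,2) = 105; favorable C(11,2) = 55; P = 11/21; answer 11/21
Step 2: A1 = 11/21; threaded value p + q = 32; w = -6; cross terms: (-24*-14 - -6*-10)=276, (-6*-19 - 14*-14)=310, (14*-5 - 19*-19)=291, (19*13 - 16*-5)=327, (16*28 - -32*13)=864, (-32*-10 - -24*28)=992; twice the area = |3060| = 3060; area = 1530; answer 1530
Step 3: A2 = 1530; threaded value p + q = 1531; m = -34; T(3) = 3*(23) + 3*(32) + 2*(-34) = 97; iterating: T(3)=97, T(4)=424, T(5)=1609, T(6)=6293, T(7)=24554, T(8)=95759, T(9)=373525, T(10)=1456960, T(11)=5682973, T(12)=22166849, T(13)=86463386; answer 86463386

86463386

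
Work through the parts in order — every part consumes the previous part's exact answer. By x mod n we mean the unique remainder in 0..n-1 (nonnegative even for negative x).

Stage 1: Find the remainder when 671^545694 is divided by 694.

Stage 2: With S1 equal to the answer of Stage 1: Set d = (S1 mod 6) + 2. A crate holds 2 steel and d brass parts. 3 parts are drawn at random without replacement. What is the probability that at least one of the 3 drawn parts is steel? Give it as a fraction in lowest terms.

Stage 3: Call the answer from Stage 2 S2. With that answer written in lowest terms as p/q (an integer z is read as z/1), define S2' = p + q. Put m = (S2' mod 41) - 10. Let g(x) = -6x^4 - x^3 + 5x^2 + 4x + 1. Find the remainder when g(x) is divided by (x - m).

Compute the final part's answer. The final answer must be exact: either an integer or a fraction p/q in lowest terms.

-75

Stage 1: squarings mod 694: 671^1=671, 671^2=529, 671^4=159, 671^8=297, 671^16=71, 671^32=183, 671^64=177, 671^128=99, 671^256=85, 671^512=285, 671^1024=27, 671^2048=35, 671^4096=531, 671^8192=197, 671^16384=639, 671^32768=249, 671^65536=235, 671^131072=399, 671^262144=275, 671^524288=673; 671^545694 = 671^2 * 671^4 * 671^8 * 671^16 * 671^128 * 671^256 * 671^512 * 671^4096 * 671^16384 * 671^524288 = 543 (mod 694); answer 543
Stage 2: S1 = 543; d = 5; total draws C(7,3) = 35; complement C(5,3) = 10; favorable 35 - 10 = 25; P = 5/7; answer 5/7
Stage 3: S2 = 5/7; threaded value p + q = 12; m = 2; remainder = value at the root: -6*(2)^4 - 1*(2)^3 + 5*(2)^2 + 4*(2)^1 + 1 = (-96) + (-8) + (20) + (8) + (1) = -75; answer -75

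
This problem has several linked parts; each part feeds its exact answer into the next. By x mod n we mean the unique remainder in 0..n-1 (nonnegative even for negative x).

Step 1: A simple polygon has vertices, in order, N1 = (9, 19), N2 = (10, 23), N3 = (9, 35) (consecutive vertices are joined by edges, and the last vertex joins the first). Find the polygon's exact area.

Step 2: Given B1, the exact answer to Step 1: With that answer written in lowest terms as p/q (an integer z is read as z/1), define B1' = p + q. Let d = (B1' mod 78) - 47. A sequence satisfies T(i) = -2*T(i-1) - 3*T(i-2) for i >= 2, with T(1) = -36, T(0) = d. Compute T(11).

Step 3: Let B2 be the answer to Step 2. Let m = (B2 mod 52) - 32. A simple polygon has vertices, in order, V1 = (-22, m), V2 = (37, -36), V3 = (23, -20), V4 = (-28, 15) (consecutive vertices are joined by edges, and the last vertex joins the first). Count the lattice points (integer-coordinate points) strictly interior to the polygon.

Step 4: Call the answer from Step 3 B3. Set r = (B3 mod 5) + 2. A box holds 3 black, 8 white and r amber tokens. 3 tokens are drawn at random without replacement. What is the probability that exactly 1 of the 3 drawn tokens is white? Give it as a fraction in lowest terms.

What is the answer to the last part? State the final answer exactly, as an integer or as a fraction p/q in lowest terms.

30/91

Step 1: cross terms: (9*23 - 10*19)=17, (10*35 - 9*23)=143, (9*19 - 9*35)=-144; twice the area = |16| = 16; area = 8; answer 8
Step 2: B1 = 8; threaded value p + q = 9; d = -38; T(2) = -2*(-36) - 3*(-38) = 186; iterating: T(2)=186, T(3)=-264, T(4)=-30, T(5)=852, T(6)=-1614, T(7)=672, T(8)=3498, T(9)=-9012, T(10)=7530, T(11)=11976; answer 11976
Step 3: B2 = 11976; m = -16; cross terms: (-22*-36 - 37*-16)=1384, (37*-20 - 23*-36)=88, (23*15 - -28*-20)=-215, (-28*-16 - -22*15)=778; twice the area = |2035| = 2035; area = 2035/2; boundary points = 1 + 2 + 1 + 1 = 5; strictly interior points = area - boundary/2 + 1 = 1016; answer 1016
Step 4: B3 = 1016; r = 3; total draws C(14,3) = 364; favorable C(8,1)*C(6,2) = 120; P = 30/91; answer 30/91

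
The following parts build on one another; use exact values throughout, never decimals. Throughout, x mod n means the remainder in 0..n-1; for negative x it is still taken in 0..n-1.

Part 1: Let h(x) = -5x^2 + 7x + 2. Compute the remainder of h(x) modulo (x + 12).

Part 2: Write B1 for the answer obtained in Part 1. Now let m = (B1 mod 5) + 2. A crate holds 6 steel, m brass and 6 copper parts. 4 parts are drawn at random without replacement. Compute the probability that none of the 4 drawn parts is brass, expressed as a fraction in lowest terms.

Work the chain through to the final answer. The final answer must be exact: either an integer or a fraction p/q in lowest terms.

99/476

Part 1: remainder = value at the root: -5*(-12)^2 + 7*(-12)^1 + 2 = (-720) + (-84) + (2) = -802; answer -802
Part 2: B1 = -802; m = 5; total draws C(17,4) = 2380; favorable C(12,4) = 495; P = 99/476; answer 99/476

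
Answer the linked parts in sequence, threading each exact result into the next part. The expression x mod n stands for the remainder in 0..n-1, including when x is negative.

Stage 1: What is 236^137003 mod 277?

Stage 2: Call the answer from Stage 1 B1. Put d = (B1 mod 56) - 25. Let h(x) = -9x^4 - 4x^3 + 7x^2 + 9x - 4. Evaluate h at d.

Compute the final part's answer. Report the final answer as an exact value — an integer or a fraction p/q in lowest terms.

-93214

Stage 1: squarings mod 277: 236^1=236, 236^2=19, 236^4=84, 236^8=131, 236^16=264, 236^32=169, 236^64=30, 236^128=69, 236^256=52, 236^512=211, 236^1024=201, 236^2048=236, 236^4096=19, 236^8192=84, 236^16384=131, 236^32768=264, 236^65536=169, 236^131072=30; 236^137003 = 236^1 * 236^2 * 236^8 * 236^32 * 236^256 * 236^512 * 236^1024 * 236^4096 * 236^131072 = 203 (mod 277); answer 203
Stage 2: B1 = 203; d = 10; -9*(10)^4 - 4*(10)^3 + 7*(10)^2 + 9*(10)^1 - 4 = (-90000) + (-4000) + (700) + (90) + (-4) = -93214; answer -93214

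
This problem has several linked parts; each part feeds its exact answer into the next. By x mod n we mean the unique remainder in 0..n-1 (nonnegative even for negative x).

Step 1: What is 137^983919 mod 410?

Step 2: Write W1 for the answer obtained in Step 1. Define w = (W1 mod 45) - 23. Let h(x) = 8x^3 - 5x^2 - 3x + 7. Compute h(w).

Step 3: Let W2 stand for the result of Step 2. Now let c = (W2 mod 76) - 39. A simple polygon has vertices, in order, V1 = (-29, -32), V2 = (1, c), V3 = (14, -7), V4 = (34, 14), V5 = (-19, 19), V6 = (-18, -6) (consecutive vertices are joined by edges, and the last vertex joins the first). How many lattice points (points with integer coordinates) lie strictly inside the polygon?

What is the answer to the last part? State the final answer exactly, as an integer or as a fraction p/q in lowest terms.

1198

Step 1: squarings mod 410: 137^1=137, 137^2=319, 137^4=81, 137^8=1, 137^16=1, 137^32=1, 137^64=1, 137^128=1, 137^256=1, 137^512=1, 137^1024=1, 137^2048=1, 137^4096=1, 137^8192=1, 137^16384=1, 137^32768=1, 137^65536=1, 137^131072=1, 137^262144=1, 137^524288=1; 137^983919 = 137^1 * 137^2 * 137^4 * 137^8 * 137^32 * 137^64 * 137^256 * 137^512 * 137^65536 * 137^131072 * 137^262144 * 137^524288 = 3 (mod 410); answer 3
Step 2: W1 = 3; w = -20; 8*(-20)^3 - 5*(-20)^2 - 3*(-20)^1 + 7 = (-64000) + (-2000) + (60) + (7) = -65933; answer -65933
Step 3: W2 = -65933; c = -4; cross terms: (-29*-4 - 1*-32)=148, (1*-7 - 14*-4)=49, (14*14 - 34*-7)=434, (34*19 - -19*14)=912, (-19*-6 - -18*19)=456, (-18*-32 - -29*-6)=402; twice the area = |2401| = 2401; area = 2401/2; boundary points = 2 + 1 + 1 + 1 + 1 + 1 = 7; strictly interior points = area - boundary/2 + 1 = 1198; answer 1198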